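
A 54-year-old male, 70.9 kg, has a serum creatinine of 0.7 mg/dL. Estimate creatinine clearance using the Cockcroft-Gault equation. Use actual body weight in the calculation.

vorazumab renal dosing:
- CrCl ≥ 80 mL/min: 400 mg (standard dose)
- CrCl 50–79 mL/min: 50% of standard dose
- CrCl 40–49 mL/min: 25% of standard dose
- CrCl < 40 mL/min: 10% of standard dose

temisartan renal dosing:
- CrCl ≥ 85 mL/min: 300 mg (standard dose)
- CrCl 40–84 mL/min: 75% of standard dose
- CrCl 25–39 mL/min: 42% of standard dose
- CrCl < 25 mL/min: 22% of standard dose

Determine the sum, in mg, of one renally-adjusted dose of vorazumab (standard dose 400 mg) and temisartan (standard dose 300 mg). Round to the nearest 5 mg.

700 mg

CrCl = (140 − 54) × 70.9 / (72 × 0.7) = 6097.4 / 50.40 ≈ 121.0 mL/min
CrCl ≈ 121 mL/min.
vorazumab: ≥ 80 mL/min → 100% of 400 mg = 400 mg.
temisartan: ≥ 85 mL/min → 100% of 300 mg = 300 mg.
Total = 400 + 300 = 700 mg.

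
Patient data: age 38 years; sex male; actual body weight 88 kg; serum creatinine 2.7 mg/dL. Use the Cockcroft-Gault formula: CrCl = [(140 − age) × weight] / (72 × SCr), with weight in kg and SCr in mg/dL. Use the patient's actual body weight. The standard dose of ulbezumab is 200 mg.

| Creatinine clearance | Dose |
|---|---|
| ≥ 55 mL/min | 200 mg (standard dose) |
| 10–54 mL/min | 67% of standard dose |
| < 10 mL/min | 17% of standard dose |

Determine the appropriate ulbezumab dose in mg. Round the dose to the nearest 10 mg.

CrCl = (140 − 38) × 88 / (72 × 2.7) = 8976.0 / 194.40 ≈ 46.2 mL/min
CrCl ≈ 46 mL/min → bracket 10–54 mL/min.
67% of 200 mg = 134 mg → 130 mg

130 mg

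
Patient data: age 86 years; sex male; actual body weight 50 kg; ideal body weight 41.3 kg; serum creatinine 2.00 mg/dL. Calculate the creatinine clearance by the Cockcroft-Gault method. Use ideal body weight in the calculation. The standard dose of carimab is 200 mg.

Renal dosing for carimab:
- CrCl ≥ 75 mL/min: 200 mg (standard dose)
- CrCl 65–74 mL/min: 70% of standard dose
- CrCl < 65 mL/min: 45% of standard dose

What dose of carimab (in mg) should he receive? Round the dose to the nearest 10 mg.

90 mg

CrCl = (140 − 86) × 41.3 / (72 × 2) = 2230.2 / 144.00 ≈ 15.5 mL/min
CrCl ≈ 15 mL/min → bracket < 65 mL/min.
45% of 200 mg = 90 mg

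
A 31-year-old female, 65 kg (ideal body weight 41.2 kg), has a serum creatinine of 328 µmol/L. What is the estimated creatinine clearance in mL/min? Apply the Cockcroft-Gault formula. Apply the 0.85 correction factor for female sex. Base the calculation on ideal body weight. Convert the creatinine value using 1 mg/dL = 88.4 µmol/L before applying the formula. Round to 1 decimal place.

14.3 mL/min

SCr = 328 / 88.4 = 3.71 mg/dL
CrCl = (140 − 31) × 41.2 / (72 × 3.71) × 0.85 = 4490.8 / 267.12 × 0.85 ≈ 14.3 mL/min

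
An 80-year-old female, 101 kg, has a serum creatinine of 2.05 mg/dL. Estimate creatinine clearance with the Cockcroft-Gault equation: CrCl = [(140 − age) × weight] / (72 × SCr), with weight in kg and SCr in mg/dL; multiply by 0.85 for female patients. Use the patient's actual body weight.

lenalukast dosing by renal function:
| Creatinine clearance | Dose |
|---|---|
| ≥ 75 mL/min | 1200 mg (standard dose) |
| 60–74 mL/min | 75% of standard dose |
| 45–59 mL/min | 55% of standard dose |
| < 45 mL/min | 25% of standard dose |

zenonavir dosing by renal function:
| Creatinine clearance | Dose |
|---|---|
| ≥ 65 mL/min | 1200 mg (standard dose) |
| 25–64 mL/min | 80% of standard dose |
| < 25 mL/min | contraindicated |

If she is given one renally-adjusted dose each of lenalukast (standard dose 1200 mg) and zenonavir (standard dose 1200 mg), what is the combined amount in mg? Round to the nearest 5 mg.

1260 mg

CrCl = (140 − 80) × 101 / (72 × 2.05) × 0.85 = 6060.0 / 147.60 × 0.85 ≈ 34.9 mL/min
CrCl ≈ 35 mL/min.
lenalukast: < 45 mL/min → 25% of 1200 mg = 300 mg.
zenonavir: 25–64 mL/min → 80% of 1200 mg = 960 mg.
Total = 300 + 960 = 1260 mg.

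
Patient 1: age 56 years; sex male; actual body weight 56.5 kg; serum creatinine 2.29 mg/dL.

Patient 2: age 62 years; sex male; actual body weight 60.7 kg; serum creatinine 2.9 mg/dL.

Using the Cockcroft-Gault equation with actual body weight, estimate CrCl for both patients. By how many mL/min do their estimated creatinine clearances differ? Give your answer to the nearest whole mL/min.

6 mL/min

Patient 1: CrCl = (140 − 56) × 56.5 / (72 × 2.29) = 4746.0 / 164.88 ≈ 28.8 mL/min
Patient 2: CrCl = (140 − 62) × 60.7 / (72 × 2.9) = 4734.6 / 208.80 ≈ 22.7 mL/min
|28.8 − 22.7| = 6.1 mL/min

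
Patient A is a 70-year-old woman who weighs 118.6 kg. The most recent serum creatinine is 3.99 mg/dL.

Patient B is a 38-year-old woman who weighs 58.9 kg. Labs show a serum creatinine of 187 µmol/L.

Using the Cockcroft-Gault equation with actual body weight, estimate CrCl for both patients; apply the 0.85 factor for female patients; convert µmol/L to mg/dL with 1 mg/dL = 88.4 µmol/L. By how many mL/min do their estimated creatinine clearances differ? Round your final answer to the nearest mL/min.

9 mL/min

Patient A: CrCl = (140 − 70) × 118.6 / (72 × 3.99) × 0.85 = 8302.0 / 287.28 × 0.85 ≈ 24.6 mL/min
Patient B: SCr = 187 / 88.4 = 2.115 mg/dL
Patient B: CrCl = (140 − 38) × 58.9 / (72 × 2.115) × 0.85 = 6007.8 / 152.28 × 0.85 ≈ 33.5 mL/min
|24.6 − 33.5| = 8.9 mL/min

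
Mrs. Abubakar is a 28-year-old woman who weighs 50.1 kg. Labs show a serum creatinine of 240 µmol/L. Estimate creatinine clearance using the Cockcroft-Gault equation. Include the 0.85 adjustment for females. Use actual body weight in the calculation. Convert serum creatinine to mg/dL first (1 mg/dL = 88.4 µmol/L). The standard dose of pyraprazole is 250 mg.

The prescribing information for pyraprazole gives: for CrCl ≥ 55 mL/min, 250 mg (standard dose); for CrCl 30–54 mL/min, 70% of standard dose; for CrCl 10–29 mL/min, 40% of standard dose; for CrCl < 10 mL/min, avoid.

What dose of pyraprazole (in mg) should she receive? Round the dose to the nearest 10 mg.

100 mg

SCr = 240 / 88.4 = 2.715 mg/dL
CrCl = (140 − 28) × 50.1 / (72 × 2.715) × 0.85 = 5611.2 / 195.48 × 0.85 ≈ 24.4 mL/min
CrCl ≈ 24 mL/min → bracket 10–29 mL/min.
40% of 250 mg = 100 mg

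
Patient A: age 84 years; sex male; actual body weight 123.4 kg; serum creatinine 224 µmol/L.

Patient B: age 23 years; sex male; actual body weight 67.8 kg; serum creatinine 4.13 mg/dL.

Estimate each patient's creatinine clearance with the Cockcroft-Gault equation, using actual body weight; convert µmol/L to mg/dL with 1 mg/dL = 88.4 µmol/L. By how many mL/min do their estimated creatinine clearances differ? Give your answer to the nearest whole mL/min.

11 mL/min

Patient A: SCr = 224 / 88.4 = 2.534 mg/dL
Patient A: CrCl = (140 − 84) × 123.4 / (72 × 2.534) = 6910.4 / 182.45 ≈ 37.9 mL/min
Patient B: CrCl = (140 − 23) × 67.8 / (72 × 4.13) = 7932.6 / 297.36 ≈ 26.7 mL/min
|37.9 − 26.7| = 11.2 mL/min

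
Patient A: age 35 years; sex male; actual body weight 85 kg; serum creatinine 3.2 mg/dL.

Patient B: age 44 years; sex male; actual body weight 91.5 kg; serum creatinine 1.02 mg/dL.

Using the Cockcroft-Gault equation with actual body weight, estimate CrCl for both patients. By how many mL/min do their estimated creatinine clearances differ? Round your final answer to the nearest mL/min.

81 mL/min

Patient A: CrCl = (140 − 35) × 85 / (72 × 3.2) = 8925.0 / 230.40 ≈ 38.7 mL/min
Patient B: CrCl = (140 − 44) × 91.5 / (72 × 1.02) = 8784.0 / 73.44 ≈ 119.6 mL/min
|38.7 − 119.6| = 80.9 mL/min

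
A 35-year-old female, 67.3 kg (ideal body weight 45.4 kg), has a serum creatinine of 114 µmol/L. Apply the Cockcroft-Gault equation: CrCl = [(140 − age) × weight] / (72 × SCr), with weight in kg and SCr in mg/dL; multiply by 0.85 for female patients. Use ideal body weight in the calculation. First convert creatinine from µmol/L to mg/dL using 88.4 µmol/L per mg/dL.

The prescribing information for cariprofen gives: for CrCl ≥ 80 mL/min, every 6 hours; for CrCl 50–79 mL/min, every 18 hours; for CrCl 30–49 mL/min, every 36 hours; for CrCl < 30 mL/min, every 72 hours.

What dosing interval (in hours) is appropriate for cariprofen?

SCr = 114 / 88.4 = 1.29 mg/dL
CrCl = (140 − 35) × 45.4 / (72 × 1.29) × 0.85 = 4767.0 / 92.88 × 0.85 ≈ 43.6 mL/min
CrCl ≈ 44 mL/min → bracket 30–49 mL/min → every 36 hours.

every 36 hours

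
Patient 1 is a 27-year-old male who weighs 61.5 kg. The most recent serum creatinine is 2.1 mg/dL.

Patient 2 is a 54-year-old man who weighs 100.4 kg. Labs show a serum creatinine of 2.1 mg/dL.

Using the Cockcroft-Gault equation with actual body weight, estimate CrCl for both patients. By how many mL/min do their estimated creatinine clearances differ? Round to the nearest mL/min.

11 mL/min

Patient 1: CrCl = (140 − 27) × 61.5 / (72 × 2.1) = 6949.5 / 151.20 ≈ 46.0 mL/min
Patient 2: CrCl = (140 − 54) × 100.4 / (72 × 2.1) = 8634.4 / 151.20 ≈ 57.1 mL/min
|46.0 − 57.1| = 11.1 mL/min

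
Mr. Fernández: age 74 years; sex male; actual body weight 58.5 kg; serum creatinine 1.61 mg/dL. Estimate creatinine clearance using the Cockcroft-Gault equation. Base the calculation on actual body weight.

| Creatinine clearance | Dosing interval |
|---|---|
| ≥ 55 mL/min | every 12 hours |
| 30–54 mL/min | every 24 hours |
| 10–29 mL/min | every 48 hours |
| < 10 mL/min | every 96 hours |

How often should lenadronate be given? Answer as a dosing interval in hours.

CrCl = (140 − 74) × 58.5 / (72 × 1.61) = 3861.0 / 115.92 ≈ 33.3 mL/min
CrCl ≈ 33 mL/min → bracket 30–54 mL/min → every 24 hours.

every 24 hours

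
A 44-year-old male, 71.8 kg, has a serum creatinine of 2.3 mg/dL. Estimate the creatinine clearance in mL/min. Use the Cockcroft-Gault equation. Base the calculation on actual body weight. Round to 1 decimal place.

41.6 mL/min

CrCl = (140 − 44) × 71.8 / (72 × 2.3) = 6892.8 / 165.60 ≈ 41.6 mL/min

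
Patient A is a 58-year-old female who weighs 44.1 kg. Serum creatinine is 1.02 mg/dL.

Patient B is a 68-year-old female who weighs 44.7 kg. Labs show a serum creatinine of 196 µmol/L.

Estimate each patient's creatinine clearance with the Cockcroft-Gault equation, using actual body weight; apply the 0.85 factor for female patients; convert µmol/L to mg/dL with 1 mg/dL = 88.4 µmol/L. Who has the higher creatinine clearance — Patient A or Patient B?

Patient A: CrCl = (140 − 58) × 44.1 / (72 × 1.02) × 0.85 = 3616.2 / 73.44 × 0.85 ≈ 41.9 mL/min
Patient B: SCr = 196 / 88.4 = 2.217 mg/dL
Patient B: CrCl = (140 − 68) × 44.7 / (72 × 2.217) × 0.85 = 3218.4 / 159.62 × 0.85 ≈ 17.1 mL/min
41.9 vs 17.1 mL/min → Patient A is higher.

Patient A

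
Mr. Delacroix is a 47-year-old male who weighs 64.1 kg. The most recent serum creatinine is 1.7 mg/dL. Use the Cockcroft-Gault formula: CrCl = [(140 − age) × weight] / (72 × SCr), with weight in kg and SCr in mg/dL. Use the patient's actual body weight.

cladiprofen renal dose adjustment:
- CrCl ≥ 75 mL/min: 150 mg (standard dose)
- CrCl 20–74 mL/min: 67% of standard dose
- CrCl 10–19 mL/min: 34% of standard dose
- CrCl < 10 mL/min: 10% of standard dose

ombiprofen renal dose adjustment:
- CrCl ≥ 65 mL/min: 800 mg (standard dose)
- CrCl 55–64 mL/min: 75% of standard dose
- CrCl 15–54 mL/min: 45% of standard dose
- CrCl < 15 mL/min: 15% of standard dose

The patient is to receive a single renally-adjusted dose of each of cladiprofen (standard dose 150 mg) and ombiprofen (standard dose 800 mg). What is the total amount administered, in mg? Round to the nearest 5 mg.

460 mg

CrCl = (140 − 47) × 64.1 / (72 × 1.7) = 5961.3 / 122.40 ≈ 48.7 mL/min
CrCl ≈ 49 mL/min.
cladiprofen: 20–74 mL/min → 67% of 150 mg = 100.5 mg.
ombiprofen: 15–54 mL/min → 45% of 800 mg = 360 mg.
Total = 100.5 + 360 = 460.5 mg.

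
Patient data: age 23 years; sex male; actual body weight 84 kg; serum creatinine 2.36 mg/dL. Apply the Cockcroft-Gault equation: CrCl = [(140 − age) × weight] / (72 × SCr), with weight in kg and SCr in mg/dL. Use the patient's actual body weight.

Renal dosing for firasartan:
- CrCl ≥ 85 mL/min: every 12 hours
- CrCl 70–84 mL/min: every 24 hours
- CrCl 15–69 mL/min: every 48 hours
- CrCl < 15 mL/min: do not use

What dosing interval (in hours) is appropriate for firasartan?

every 48 hours

CrCl = (140 − 23) × 84 / (72 × 2.36) = 9828.0 / 169.92 ≈ 57.8 mL/min
CrCl ≈ 58 mL/min → bracket 15–69 mL/min → every 48 hours.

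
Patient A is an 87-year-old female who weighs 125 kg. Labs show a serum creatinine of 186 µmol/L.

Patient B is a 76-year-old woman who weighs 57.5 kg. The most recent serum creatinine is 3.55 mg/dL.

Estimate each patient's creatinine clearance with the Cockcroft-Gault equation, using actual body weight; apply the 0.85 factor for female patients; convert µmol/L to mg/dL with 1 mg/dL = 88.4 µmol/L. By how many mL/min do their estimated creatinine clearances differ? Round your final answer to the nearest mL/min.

25 mL/min

Patient A: SCr = 186 / 88.4 = 2.104 mg/dL
Patient A: CrCl = (140 − 87) × 125 / (72 × 2.104) × 0.85 = 6625.0 / 151.49 × 0.85 ≈ 37.2 mL/min
Patient B: CrCl = (140 − 76) × 57.5 / (72 × 3.55) × 0.85 = 3680.0 / 255.60 × 0.85 ≈ 12.2 mL/min
|37.2 − 12.2| = 25.0 mL/min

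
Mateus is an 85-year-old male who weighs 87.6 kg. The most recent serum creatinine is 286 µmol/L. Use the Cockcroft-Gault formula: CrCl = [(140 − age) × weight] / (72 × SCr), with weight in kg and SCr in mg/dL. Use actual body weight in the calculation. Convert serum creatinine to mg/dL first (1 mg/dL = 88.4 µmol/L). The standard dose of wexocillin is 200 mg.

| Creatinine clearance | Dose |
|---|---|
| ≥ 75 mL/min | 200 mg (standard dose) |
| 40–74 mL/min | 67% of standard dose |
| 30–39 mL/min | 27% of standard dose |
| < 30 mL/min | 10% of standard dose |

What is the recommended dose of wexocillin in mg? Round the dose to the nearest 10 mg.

20 mg

SCr = 286 / 88.4 = 3.235 mg/dL
CrCl = (140 − 85) × 87.6 / (72 × 3.235) = 4818.0 / 232.92 ≈ 20.7 mL/min
CrCl ≈ 21 mL/min → bracket < 30 mL/min.
10% of 200 mg = 20 mg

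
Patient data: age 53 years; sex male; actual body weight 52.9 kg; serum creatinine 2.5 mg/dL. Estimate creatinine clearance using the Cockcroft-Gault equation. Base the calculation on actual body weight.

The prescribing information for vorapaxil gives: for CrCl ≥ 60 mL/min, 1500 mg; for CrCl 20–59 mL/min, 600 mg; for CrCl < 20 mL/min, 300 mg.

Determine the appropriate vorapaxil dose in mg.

CrCl = (140 − 53) × 52.9 / (72 × 2.5) = 4602.3 / 180.00 ≈ 25.6 mL/min
CrCl ≈ 26 mL/min → bracket 20–59 mL/min.
Dose for this bracket: 600 mg.

600 mg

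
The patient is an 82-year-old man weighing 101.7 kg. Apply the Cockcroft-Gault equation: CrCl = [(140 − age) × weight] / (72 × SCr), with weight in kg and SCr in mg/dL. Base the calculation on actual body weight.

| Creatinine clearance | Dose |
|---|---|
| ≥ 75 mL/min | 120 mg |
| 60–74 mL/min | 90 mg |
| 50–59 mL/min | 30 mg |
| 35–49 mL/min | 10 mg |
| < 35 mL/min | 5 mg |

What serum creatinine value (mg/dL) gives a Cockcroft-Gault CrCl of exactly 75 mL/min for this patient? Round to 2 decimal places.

1.09 mg/dL

Standard dose requires CrCl ≥ 75 mL/min.
Set (140 − 82) × 101.7 / (72 × SCr) = 75
SCr = (140 − 82) × 101.7 / (72 × 75) = 1.092 mg/dL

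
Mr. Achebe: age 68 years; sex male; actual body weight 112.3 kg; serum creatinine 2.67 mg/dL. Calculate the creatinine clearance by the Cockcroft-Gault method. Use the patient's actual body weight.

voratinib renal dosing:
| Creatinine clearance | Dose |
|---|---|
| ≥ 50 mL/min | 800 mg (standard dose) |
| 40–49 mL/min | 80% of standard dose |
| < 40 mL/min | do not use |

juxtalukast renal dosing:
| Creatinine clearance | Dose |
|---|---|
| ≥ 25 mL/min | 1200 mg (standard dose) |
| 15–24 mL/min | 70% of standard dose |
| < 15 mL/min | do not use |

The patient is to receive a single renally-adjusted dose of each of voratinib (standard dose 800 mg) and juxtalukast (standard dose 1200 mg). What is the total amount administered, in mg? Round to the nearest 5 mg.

1840 mg

CrCl = (140 − 68) × 112.3 / (72 × 2.67) = 8085.6 / 192.24 ≈ 42.1 mL/min
CrCl ≈ 42 mL/min.
voratinib: 40–49 mL/min → 80% of 800 mg = 640 mg.
juxtalukast: ≥ 25 mL/min → 100% of 1200 mg = 1200 mg.
Total = 640 + 1200 = 1840 mg.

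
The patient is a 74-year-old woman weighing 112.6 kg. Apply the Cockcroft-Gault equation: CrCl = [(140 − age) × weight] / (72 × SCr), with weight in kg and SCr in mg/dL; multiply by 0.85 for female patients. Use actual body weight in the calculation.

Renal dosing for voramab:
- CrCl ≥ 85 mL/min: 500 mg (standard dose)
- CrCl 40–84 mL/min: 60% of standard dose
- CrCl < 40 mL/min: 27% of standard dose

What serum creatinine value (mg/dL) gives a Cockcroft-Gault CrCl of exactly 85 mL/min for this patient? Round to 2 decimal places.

1.03 mg/dL

Standard dose requires CrCl ≥ 85 mL/min.
Set (140 − 74) × 112.6 × 0.85 / (72 × SCr) = 85
SCr = (140 − 74) × 112.6 × 0.85 / (72 × 85) = 1.032 mg/dL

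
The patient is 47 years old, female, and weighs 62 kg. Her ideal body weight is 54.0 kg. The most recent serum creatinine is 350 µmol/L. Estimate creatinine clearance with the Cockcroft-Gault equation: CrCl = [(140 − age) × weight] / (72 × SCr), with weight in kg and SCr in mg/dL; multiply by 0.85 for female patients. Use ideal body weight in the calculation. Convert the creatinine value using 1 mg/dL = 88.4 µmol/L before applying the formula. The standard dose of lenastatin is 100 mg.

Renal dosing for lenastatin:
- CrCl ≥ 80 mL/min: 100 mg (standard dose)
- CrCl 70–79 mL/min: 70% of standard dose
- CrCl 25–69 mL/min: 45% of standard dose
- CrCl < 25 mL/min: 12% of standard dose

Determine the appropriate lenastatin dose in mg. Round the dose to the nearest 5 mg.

10 mg

SCr = 350 / 88.4 = 3.959 mg/dL
CrCl = (140 − 47) × 54 / (72 × 3.959) × 0.85 = 5022.0 / 285.05 × 0.85 ≈ 15.0 mL/min
CrCl ≈ 15 mL/min → bracket < 25 mL/min.
12% of 100 mg = 12 mg → 10 mg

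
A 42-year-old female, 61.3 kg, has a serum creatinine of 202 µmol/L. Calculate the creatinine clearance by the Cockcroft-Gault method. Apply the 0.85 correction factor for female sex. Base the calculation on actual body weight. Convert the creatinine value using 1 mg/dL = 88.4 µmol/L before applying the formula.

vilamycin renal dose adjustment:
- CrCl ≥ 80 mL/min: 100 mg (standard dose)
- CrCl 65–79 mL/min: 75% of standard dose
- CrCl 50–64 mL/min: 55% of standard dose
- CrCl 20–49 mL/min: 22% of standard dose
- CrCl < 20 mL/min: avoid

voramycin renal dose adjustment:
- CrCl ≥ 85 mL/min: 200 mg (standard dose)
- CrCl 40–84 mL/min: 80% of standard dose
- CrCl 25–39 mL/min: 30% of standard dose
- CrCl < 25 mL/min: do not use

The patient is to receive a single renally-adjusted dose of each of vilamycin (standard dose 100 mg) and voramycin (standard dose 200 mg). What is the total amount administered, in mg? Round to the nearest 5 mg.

80 mg

SCr = 202 / 88.4 = 2.285 mg/dL
CrCl = (140 − 42) × 61.3 / (72 × 2.285) × 0.85 = 6007.4 / 164.52 × 0.85 ≈ 31.0 mL/min
CrCl ≈ 31 mL/min.
vilamycin: 20–49 mL/min → 22% of 100 mg = 22 mg.
voramycin: 25–39 mL/min → 30% of 200 mg = 60 mg.
Total = 22 + 60 = 82 mg.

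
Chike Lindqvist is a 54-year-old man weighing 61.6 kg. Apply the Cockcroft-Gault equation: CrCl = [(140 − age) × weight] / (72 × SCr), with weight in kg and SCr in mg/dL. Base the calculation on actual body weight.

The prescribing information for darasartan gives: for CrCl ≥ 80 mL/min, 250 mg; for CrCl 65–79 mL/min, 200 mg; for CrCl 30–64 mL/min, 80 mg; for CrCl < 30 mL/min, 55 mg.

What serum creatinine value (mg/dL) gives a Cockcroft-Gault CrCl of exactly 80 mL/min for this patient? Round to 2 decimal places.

Standard dose requires CrCl ≥ 80 mL/min.
Set (140 − 54) × 61.6 / (72 × SCr) = 80
SCr = (140 − 54) × 61.6 / (72 × 80) = 0.920 mg/dL

0.92 mg/dL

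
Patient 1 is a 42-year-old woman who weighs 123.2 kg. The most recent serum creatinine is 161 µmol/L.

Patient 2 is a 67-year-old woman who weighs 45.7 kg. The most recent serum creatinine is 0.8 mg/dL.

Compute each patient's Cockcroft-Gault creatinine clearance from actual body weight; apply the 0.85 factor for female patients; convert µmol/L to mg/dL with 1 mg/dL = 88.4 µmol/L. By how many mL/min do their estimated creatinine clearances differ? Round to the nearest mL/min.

Patient 1: SCr = 161 / 88.4 = 1.821 mg/dL
Patient 1: CrCl = (140 − 42) × 123.2 / (72 × 1.821) × 0.85 = 12073.6 / 131.11 × 0.85 ≈ 78.3 mL/min
Patient 2: CrCl = (140 − 67) × 45.7 / (72 × 0.8) × 0.85 = 3336.1 / 57.60 × 0.85 ≈ 49.2 mL/min
|78.3 − 49.2| = 29.1 mL/min

29 mL/min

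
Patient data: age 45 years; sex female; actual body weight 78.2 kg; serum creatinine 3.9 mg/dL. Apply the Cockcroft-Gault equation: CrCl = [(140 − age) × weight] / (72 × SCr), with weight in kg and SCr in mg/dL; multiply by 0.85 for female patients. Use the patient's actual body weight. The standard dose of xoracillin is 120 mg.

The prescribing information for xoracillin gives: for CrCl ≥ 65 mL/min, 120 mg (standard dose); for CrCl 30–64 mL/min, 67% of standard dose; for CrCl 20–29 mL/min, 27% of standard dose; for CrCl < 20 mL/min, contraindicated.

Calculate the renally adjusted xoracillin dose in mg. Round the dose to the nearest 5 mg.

CrCl = (140 − 45) × 78.2 / (72 × 3.9) × 0.85 = 7429.0 / 280.80 × 0.85 ≈ 22.5 mL/min
CrCl ≈ 22 mL/min → bracket 20–29 mL/min.
27% of 120 mg = 32.4 mg → 30 mg

30 mg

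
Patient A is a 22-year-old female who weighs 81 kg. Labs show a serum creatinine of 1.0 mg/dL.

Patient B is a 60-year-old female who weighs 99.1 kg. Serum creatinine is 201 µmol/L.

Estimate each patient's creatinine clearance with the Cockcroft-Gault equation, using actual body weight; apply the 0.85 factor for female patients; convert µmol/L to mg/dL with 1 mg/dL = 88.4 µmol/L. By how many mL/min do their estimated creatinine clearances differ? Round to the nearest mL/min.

72 mL/min

Patient A: CrCl = (140 − 22) × 81 / (72 × 1) × 0.85 = 9558.0 / 72.00 × 0.85 ≈ 112.8 mL/min
Patient B: SCr = 201 / 88.4 = 2.274 mg/dL
Patient B: CrCl = (140 − 60) × 99.1 / (72 × 2.274) × 0.85 = 7928.0 / 163.73 × 0.85 ≈ 41.2 mL/min
|112.8 − 41.2| = 71.6 mL/min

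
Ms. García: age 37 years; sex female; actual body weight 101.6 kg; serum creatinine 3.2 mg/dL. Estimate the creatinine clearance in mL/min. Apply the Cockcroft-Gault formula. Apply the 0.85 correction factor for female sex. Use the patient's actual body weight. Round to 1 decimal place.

38.6 mL/min

CrCl = (140 − 37) × 101.6 / (72 × 3.2) × 0.85 = 10464.8 / 230.40 × 0.85 ≈ 38.6 mL/min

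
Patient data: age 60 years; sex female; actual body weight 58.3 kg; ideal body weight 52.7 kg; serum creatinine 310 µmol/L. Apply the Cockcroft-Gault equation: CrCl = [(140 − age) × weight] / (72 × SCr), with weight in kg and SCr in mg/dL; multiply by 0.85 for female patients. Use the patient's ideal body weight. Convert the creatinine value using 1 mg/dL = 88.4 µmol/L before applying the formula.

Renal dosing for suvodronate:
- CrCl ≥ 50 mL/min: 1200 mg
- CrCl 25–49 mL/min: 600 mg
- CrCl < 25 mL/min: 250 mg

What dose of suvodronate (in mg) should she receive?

250 mg

SCr = 310 / 88.4 = 3.507 mg/dL
CrCl = (140 − 60) × 52.7 / (72 × 3.507) × 0.85 = 4216.0 / 252.50 × 0.85 ≈ 14.2 mL/min
CrCl ≈ 14 mL/min → bracket < 25 mL/min.
Dose for this bracket: 250 mg.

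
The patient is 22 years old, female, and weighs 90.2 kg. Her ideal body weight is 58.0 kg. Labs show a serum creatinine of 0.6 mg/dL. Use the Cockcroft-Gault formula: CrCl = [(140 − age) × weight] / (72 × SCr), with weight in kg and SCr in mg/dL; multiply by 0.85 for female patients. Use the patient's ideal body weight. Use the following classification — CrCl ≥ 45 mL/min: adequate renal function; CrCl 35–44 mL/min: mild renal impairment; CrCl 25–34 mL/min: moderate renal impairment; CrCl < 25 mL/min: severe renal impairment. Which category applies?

adequate renal function

CrCl = (140 − 22) × 58 / (72 × 0.6) × 0.85 = 6844.0 / 43.20 × 0.85 ≈ 134.7 mL/min
135 mL/min falls in the 'adequate renal function' range.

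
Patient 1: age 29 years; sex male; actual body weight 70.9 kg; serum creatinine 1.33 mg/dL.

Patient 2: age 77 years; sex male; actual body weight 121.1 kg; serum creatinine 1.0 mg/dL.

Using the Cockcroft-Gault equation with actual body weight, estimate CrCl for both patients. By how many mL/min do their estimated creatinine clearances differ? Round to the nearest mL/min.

24 mL/min

Patient 1: CrCl = (140 − 29) × 70.9 / (72 × 1.33) = 7869.9 / 95.76 ≈ 82.2 mL/min
Patient 2: CrCl = (140 − 77) × 121.1 / (72 × 1) = 7629.3 / 72.00 ≈ 106.0 mL/min
|82.2 − 106.0| = 23.8 mL/min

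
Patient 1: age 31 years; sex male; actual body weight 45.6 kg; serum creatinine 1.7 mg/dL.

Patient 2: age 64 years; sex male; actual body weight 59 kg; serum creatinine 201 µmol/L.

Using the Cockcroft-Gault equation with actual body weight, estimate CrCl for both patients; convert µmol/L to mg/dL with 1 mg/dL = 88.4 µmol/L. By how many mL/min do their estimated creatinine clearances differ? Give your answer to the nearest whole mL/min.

13 mL/min

Patient 1: CrCl = (140 − 31) × 45.6 / (72 × 1.7) = 4970.4 / 122.40 ≈ 40.6 mL/min
Patient 2: SCr = 201 / 88.4 = 2.274 mg/dL
Patient 2: CrCl = (140 − 64) × 59 / (72 × 2.274) = 4484.0 / 163.73 ≈ 27.4 mL/min
|40.6 − 27.4| = 13.2 mL/min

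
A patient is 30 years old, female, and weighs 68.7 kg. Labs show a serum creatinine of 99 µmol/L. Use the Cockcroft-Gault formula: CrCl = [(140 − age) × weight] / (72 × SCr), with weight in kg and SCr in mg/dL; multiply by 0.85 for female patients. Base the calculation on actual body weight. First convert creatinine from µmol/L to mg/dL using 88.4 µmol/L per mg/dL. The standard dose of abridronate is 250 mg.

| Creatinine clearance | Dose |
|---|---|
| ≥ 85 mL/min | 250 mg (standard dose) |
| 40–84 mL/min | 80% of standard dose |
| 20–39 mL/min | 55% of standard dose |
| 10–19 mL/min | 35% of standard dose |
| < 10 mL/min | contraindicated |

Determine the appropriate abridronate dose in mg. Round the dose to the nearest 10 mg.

SCr = 99 / 88.4 = 1.12 mg/dL
CrCl = (140 − 30) × 68.7 / (72 × 1.12) × 0.85 = 7557.0 / 80.64 × 0.85 ≈ 79.7 mL/min
CrCl ≈ 80 mL/min → bracket 40–84 mL/min.
80% of 250 mg = 200 mg

200 mg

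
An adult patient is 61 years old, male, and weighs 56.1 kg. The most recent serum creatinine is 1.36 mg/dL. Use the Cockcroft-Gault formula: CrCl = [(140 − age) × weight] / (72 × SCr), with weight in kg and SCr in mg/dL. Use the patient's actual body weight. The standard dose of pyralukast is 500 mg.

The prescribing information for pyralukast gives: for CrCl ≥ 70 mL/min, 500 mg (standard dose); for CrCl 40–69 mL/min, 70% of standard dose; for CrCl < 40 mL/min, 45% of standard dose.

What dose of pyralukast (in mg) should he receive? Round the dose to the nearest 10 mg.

350 mg

CrCl = (140 − 61) × 56.1 / (72 × 1.36) = 4431.9 / 97.92 ≈ 45.3 mL/min
CrCl ≈ 45 mL/min → bracket 40–69 mL/min.
70% of 500 mg = 350 mg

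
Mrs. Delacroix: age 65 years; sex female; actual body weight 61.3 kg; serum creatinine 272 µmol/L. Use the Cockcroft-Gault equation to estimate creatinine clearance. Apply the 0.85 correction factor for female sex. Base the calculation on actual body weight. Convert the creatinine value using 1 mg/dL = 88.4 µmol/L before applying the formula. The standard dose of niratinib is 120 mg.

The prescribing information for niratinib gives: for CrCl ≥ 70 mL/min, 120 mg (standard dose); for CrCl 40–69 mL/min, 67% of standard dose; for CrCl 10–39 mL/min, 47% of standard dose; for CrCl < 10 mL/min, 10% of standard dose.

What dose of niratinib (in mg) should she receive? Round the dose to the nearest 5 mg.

SCr = 272 / 88.4 = 3.077 mg/dL
CrCl = (140 − 65) × 61.3 / (72 × 3.077) × 0.85 = 4597.5 / 221.54 × 0.85 ≈ 17.6 mL/min
CrCl ≈ 18 mL/min → bracket 10–39 mL/min.
47% of 120 mg = 56.4 mg → 55 mg

55 mg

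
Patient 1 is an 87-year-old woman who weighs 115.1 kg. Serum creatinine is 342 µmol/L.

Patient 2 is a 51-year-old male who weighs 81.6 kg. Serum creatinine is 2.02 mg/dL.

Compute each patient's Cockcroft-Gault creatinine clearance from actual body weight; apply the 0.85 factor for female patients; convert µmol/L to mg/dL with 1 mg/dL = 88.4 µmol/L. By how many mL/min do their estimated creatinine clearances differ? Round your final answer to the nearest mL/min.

31 mL/min

Patient 1: SCr = 342 / 88.4 = 3.869 mg/dL
Patient 1: CrCl = (140 − 87) × 115.1 / (72 × 3.869) × 0.85 = 6100.3 / 278.57 × 0.85 ≈ 18.6 mL/min
Patient 2: CrCl = (140 − 51) × 81.6 / (72 × 2.02) = 7262.4 / 145.44 ≈ 49.9 mL/min
|18.6 − 49.9| = 31.3 mL/min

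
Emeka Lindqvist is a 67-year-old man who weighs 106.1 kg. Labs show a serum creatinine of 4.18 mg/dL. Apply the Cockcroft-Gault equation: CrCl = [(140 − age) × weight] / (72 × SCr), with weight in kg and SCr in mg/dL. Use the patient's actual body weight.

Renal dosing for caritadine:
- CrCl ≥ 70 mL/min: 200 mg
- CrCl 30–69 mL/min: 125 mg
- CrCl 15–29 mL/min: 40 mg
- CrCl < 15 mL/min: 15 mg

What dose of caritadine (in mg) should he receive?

40 mg

CrCl = (140 − 67) × 106.1 / (72 × 4.18) = 7745.3 / 300.96 ≈ 25.7 mL/min
CrCl ≈ 26 mL/min → bracket 15–29 mL/min.
Dose for this bracket: 40 mg.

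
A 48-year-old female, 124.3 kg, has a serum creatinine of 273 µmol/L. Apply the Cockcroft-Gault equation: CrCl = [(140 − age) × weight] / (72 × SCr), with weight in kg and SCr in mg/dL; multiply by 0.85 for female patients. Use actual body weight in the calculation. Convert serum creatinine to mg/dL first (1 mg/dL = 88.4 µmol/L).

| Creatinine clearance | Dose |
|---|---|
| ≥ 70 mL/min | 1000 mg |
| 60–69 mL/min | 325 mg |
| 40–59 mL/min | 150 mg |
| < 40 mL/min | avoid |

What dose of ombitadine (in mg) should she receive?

SCr = 273 / 88.4 = 3.088 mg/dL
CrCl = (140 − 48) × 124.3 / (72 × 3.088) × 0.85 = 11435.6 / 222.34 × 0.85 ≈ 43.7 mL/min
CrCl ≈ 44 mL/min → bracket 40–59 mL/min.
Dose for this bracket: 150 mg.

150 mg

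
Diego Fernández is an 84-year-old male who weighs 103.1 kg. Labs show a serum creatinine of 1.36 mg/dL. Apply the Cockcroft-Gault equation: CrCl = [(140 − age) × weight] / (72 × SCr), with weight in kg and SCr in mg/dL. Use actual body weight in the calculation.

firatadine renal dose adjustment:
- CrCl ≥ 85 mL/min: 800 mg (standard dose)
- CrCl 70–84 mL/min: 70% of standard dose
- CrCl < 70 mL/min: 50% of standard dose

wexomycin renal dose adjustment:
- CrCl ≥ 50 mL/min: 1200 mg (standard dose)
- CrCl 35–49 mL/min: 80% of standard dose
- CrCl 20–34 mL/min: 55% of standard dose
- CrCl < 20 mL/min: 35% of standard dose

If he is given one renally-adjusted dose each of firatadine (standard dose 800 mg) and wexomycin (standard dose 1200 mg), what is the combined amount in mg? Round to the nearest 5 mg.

CrCl = (140 − 84) × 103.1 / (72 × 1.36) = 5773.6 / 97.92 ≈ 59.0 mL/min
CrCl ≈ 59 mL/min.
firatadine: < 70 mL/min → 50% of 800 mg = 400 mg.
wexomycin: ≥ 50 mL/min → 100% of 1200 mg = 1200 mg.
Total = 400 + 1200 = 1600 mg.

1600 mg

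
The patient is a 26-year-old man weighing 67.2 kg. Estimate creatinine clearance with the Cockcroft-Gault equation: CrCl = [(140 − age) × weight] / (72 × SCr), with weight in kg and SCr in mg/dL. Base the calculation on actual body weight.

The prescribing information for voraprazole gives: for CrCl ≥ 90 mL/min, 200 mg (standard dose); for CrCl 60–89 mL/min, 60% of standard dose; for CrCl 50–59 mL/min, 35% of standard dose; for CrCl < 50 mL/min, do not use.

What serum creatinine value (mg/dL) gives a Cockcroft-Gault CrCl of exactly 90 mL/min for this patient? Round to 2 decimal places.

Standard dose requires CrCl ≥ 90 mL/min.
Set (140 − 26) × 67.2 / (72 × SCr) = 90
SCr = (140 − 26) × 67.2 / (72 × 90) = 1.182 mg/dL

1.18 mg/dL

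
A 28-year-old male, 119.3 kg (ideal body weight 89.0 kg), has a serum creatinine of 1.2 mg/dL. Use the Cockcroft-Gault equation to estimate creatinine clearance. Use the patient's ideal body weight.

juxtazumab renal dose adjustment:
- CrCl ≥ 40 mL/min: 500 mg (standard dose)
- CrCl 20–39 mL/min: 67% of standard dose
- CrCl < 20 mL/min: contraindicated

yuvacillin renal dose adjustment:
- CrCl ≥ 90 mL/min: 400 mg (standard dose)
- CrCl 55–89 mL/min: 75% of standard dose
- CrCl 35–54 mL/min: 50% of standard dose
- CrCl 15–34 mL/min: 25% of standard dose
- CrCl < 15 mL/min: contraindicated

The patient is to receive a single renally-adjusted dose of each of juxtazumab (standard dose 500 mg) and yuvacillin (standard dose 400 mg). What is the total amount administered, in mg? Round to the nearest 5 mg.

CrCl = (140 − 28) × 89 / (72 × 1.2) = 9968.0 / 86.40 ≈ 115.4 mL/min
CrCl ≈ 115 mL/min.
juxtazumab: ≥ 40 mL/min → 100% of 500 mg = 500 mg.
yuvacillin: ≥ 90 mL/min → 100% of 400 mg = 400 mg.
Total = 500 + 400 = 900 mg.

900 mg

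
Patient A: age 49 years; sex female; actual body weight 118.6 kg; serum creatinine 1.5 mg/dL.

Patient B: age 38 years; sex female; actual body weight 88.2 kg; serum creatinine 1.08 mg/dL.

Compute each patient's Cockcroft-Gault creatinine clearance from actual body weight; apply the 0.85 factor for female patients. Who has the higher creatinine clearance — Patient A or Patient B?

Patient B

Patient A: CrCl = (140 − 49) × 118.6 / (72 × 1.5) × 0.85 = 10792.6 / 108.00 × 0.85 ≈ 84.9 mL/min
Patient B: CrCl = (140 − 38) × 88.2 / (72 × 1.08) × 0.85 = 8996.4 / 77.76 × 0.85 ≈ 98.3 mL/min
84.9 vs 98.3 mL/min → Patient B is higher.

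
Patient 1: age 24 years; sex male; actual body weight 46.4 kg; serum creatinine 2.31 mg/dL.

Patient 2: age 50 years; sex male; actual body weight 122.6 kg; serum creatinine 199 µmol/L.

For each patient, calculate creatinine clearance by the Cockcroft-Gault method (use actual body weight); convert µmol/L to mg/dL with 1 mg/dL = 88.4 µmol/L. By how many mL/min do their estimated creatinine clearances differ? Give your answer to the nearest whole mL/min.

36 mL/min

Patient 1: CrCl = (140 − 24) × 46.4 / (72 × 2.31) = 5382.4 / 166.32 ≈ 32.4 mL/min
Patient 2: SCr = 199 / 88.4 = 2.251 mg/dL
Patient 2: CrCl = (140 − 50) × 122.6 / (72 × 2.251) = 11034.0 / 162.07 ≈ 68.1 mL/min
|32.4 − 68.1| = 35.7 mL/min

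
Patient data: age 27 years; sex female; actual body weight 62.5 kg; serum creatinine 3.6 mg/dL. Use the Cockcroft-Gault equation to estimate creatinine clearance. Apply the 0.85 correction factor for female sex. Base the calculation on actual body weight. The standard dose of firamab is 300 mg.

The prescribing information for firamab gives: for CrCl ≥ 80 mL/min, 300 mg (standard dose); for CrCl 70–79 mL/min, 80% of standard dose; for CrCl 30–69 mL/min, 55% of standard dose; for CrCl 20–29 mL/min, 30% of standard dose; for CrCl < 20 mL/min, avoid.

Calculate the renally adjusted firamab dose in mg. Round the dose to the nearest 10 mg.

CrCl = (140 − 27) × 62.5 / (72 × 3.6) × 0.85 = 7062.5 / 259.20 × 0.85 ≈ 23.2 mL/min
CrCl ≈ 23 mL/min → bracket 20–29 mL/min.
30% of 300 mg = 90 mg

90 mg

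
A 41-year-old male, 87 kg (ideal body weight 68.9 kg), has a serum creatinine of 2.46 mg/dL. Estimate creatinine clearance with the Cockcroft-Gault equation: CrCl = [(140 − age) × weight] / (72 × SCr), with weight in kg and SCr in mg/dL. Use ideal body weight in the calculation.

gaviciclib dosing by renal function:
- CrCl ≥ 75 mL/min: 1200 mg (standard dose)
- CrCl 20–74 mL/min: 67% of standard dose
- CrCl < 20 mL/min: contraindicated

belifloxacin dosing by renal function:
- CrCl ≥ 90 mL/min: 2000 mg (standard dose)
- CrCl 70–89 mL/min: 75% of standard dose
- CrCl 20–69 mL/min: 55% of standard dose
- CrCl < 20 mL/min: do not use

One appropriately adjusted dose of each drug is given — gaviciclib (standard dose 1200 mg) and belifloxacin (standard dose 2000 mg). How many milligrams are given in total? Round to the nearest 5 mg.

1905 mg

CrCl = (140 − 41) × 68.9 / (72 × 2.46) = 6821.1 / 177.12 ≈ 38.5 mL/min
CrCl ≈ 39 mL/min.
gaviciclib: 20–74 mL/min → 67% of 1200 mg = 804 mg.
belifloxacin: 20–69 mL/min → 55% of 2000 mg = 1100 mg.
Total = 804 + 1100 = 1904 mg.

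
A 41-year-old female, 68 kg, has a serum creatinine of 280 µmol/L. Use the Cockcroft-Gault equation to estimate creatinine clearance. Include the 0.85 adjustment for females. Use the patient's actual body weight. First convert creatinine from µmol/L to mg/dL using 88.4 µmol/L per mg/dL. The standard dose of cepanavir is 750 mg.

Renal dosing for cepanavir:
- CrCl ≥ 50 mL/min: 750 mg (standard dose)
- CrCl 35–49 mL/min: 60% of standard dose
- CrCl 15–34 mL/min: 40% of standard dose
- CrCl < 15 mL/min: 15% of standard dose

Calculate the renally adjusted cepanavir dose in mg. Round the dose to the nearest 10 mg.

SCr = 280 / 88.4 = 3.167 mg/dL
CrCl = (140 − 41) × 68 / (72 × 3.167) × 0.85 = 6732.0 / 228.02 × 0.85 ≈ 25.1 mL/min
CrCl ≈ 25 mL/min → bracket 15–34 mL/min.
40% of 750 mg = 300 mg

300 mg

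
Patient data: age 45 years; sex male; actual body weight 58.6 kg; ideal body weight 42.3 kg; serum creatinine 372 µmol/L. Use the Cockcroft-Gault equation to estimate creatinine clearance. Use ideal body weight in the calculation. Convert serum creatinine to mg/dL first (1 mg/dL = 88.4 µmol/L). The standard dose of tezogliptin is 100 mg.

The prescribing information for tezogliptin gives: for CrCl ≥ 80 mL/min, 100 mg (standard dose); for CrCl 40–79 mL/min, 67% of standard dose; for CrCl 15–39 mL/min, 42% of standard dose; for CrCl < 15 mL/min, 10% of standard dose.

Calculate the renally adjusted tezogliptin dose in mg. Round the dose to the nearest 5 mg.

10 mg

SCr = 372 / 88.4 = 4.208 mg/dL
CrCl = (140 − 45) × 42.3 / (72 × 4.208) = 4018.5 / 302.98 ≈ 13.3 mL/min
CrCl ≈ 13 mL/min → bracket < 15 mL/min.
10% of 100 mg = 10 mg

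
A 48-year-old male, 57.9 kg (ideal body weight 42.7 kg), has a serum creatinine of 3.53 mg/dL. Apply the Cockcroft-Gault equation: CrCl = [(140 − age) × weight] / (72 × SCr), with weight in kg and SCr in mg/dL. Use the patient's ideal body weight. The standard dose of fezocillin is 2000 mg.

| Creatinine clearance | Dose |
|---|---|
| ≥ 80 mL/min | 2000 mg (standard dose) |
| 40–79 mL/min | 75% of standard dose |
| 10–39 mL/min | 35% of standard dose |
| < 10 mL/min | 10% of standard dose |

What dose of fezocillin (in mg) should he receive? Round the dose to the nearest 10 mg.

700 mg

CrCl = (140 − 48) × 42.7 / (72 × 3.53) = 3928.4 / 254.16 ≈ 15.5 mL/min
CrCl ≈ 15 mL/min → bracket 10–39 mL/min.
35% of 2000 mg = 700 mg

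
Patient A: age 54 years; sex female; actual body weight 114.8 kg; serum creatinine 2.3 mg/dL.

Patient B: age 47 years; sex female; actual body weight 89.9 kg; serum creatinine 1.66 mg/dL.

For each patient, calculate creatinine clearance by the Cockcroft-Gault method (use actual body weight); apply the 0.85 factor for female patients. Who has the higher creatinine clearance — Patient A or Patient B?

Patient B

Patient A: CrCl = (140 − 54) × 114.8 / (72 × 2.3) × 0.85 = 9872.8 / 165.60 × 0.85 ≈ 50.7 mL/min
Patient B: CrCl = (140 − 47) × 89.9 / (72 × 1.66) × 0.85 = 8360.7 / 119.52 × 0.85 ≈ 59.5 mL/min
50.7 vs 59.5 mL/min → Patient B is higher.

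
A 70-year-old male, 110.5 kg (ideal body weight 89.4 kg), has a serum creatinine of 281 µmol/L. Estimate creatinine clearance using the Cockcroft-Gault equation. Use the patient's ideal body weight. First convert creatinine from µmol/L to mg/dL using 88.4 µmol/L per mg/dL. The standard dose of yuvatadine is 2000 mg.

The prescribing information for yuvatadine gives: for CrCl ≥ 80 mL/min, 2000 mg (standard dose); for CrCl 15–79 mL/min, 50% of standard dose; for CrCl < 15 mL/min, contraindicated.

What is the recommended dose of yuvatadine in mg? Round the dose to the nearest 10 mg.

1000 mg

SCr = 281 / 88.4 = 3.179 mg/dL
CrCl = (140 − 70) × 89.4 / (72 × 3.179) = 6258.0 / 228.89 ≈ 27.3 mL/min
CrCl ≈ 27 mL/min → bracket 15–79 mL/min.
50% of 2000 mg = 1000 mg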